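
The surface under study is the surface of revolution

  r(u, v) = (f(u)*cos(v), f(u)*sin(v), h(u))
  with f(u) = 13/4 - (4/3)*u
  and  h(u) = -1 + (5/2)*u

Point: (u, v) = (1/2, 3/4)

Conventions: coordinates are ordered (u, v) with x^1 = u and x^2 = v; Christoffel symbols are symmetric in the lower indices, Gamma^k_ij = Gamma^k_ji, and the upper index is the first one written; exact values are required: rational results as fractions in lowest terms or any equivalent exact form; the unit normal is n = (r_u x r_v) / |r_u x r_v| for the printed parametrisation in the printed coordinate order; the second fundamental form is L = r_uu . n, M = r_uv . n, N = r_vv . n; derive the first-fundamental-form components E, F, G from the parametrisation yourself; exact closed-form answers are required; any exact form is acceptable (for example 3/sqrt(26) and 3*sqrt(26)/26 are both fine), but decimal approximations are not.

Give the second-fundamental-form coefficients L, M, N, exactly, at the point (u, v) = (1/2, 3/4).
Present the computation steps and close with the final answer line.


f = 31/12, f' = -4/3, f'' = 0, h' = 5/2, h'' = 0
E = 289/36, F = 0, G = 961/144; answer radicand W^2 = 289/36
unnormalised second-form numerators: l = 0, m = 0, n = 155/24; L = l/sqrt(289/36), and similarly M = m/sqrt(W^2), N = n/sqrt(W^2)

Answer: L = 0, M = 0, N = 155/68


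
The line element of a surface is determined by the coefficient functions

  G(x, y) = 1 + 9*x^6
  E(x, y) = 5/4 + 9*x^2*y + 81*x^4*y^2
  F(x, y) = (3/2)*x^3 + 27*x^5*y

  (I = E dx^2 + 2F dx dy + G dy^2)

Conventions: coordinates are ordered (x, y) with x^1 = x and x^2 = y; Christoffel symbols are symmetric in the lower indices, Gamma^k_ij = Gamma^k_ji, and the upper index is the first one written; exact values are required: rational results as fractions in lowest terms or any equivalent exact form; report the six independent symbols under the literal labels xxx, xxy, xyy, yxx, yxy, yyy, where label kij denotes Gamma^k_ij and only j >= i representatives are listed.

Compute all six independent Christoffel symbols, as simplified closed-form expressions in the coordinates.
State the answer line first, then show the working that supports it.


Answer: Gamma_xxx = (648*x^3*y^2 + 36*x*y)/(36*x^6 + 324*x^4*y^2 + 36*x^2*y + 5), Gamma_xxy = (324*x^4*y + 18*x^2)/(36*x^6 + 324*x^4*y^2 + 36*x^2*y + 5), Gamma_xyy = 0, Gamma_yxx = 216*x^4*y/(36*x^6 + 324*x^4*y^2 + 36*x^2*y + 5), Gamma_yxy = 108*x^5/(36*x^6 + 324*x^4*y^2 + 36*x^2*y + 5), Gamma_yyy = 0

E = 5/4 + 9*x^2*y + 81*x^4*y^2; F = (3/2)*x^3 + 27*x^5*y; G = 1 + 9*x^6
Gamma^k_ij = (1/2) g^{kl} (d_i g_jl + d_j g_il - d_l g_ij), with g^inv = (1/(EG-F^2)) [[G, -F], [-F, E]]
first partials: E_x = 18*x*y + 324*x^3*y^2, E_y = 9*x^2 + 162*x^4*y, F_x = (9/2)*x^2 + 135*x^4*y, F_y = 27*x^5, G_x = 54*x^5, G_y = 0
D = EG - F^2 = 5/4 + 9*x^2*y + 81*x^4*y^2 + 9*x^6
expanded: Gamma^x_xx = (G E_x - 2F F_x + F E_y)/(2D), Gamma^x_xy = (G E_y - F G_x)/(2D), Gamma^x_yy = (2G F_y - G G_x - F G_y)/(2D), Gamma^y_xx = (2E F_x - E E_y - F E_x)/(2D), Gamma^y_xy = (E G_x - F E_y)/(2D), Gamma^y_yy = (E G_y - 2F F_y + F G_x)/(2D); substitute and cancel common factors


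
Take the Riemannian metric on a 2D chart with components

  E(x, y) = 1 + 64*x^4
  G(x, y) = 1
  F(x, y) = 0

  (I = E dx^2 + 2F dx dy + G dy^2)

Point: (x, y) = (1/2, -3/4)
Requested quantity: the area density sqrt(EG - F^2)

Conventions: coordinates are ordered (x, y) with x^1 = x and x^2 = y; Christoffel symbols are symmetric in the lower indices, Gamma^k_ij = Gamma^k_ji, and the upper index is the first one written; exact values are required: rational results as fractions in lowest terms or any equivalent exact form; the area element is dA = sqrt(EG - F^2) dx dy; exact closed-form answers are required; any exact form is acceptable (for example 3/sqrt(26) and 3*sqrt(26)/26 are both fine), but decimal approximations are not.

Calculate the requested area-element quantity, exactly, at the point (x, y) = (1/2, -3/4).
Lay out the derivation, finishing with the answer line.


E = 5, F = 0, G = 1; EG - F^2 = 5

Answer: sqrt(EG - F^2) = sqrt(5)


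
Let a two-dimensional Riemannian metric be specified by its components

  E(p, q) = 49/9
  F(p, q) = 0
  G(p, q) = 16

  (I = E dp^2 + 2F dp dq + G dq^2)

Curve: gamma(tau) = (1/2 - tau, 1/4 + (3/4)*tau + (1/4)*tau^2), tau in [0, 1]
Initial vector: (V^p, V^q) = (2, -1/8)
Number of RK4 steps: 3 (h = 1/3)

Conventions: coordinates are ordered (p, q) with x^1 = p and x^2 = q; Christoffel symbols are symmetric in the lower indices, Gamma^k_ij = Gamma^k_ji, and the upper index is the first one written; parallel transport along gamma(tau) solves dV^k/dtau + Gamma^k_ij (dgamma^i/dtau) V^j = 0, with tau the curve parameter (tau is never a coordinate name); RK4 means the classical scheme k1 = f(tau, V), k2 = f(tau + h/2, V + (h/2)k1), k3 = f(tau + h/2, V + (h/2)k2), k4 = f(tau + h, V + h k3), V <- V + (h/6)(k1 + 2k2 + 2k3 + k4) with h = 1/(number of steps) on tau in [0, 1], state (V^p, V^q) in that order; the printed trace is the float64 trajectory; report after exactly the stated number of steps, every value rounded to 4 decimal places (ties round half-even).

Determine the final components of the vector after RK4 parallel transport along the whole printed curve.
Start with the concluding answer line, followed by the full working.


Answer: V^p = 2.0000, V^q = -0.1250

gamma'(tau) = (-1, 3/4 + (1/2)*tau); f(tau, V)^k = -Gamma^k_ij(gamma(tau)) gamma'^i(tau) V^j; h = 1/3; intermediate values shown to 6 dp
curve data and Christoffel symbols at the stage parameters:
  tau = 0.000000: gamma = (0.500000, 0.250000), gamma' = (-1.000000, 0.750000); Gamma_ppp = 0.000000, Gamma_ppq = 0.000000, Gamma_pqq = 0.000000, Gamma_qpp = 0.000000, Gamma_qpq = 0.000000, Gamma_qqq = 0.000000
  tau = 0.166667: gamma = (0.333333, 0.381944), gamma' = (-1.000000, 0.833333); Gamma_ppp = 0.000000, Gamma_ppq = 0.000000, Gamma_pqq = 0.000000, Gamma_qpp = 0.000000, Gamma_qpq = 0.000000, Gamma_qqq = 0.000000
  tau = 0.333333: gamma = (0.166667, 0.527778), gamma' = (-1.000000, 0.916667); Gamma_ppp = 0.000000, Gamma_ppq = 0.000000, Gamma_pqq = 0.000000, Gamma_qpp = 0.000000, Gamma_qpq = 0.000000, Gamma_qqq = 0.000000
  tau = 0.500000: gamma = (0.000000, 0.687500), gamma' = (-1.000000, 1.000000); Gamma_ppp = 0.000000, Gamma_ppq = 0.000000, Gamma_pqq = 0.000000, Gamma_qpp = 0.000000, Gamma_qpq = 0.000000, Gamma_qqq = 0.000000
  tau = 0.666667: gamma = (-0.166667, 0.861111), gamma' = (-1.000000, 1.083333); Gamma_ppp = 0.000000, Gamma_ppq = 0.000000, Gamma_pqq = 0.000000, Gamma_qpp = 0.000000, Gamma_qpq = 0.000000, Gamma_qqq = 0.000000
  tau = 0.833333: gamma = (-0.333333, 1.048611), gamma' = (-1.000000, 1.166667); Gamma_ppp = 0.000000, Gamma_ppq = 0.000000, Gamma_pqq = 0.000000, Gamma_qpp = 0.000000, Gamma_qpq = 0.000000, Gamma_qqq = 0.000000
  tau = 1.000000: gamma = (-0.500000, 1.250000), gamma' = (-1.000000, 1.250000); Gamma_ppp = 0.000000, Gamma_ppq = 0.000000, Gamma_pqq = 0.000000, Gamma_qpp = 0.000000, Gamma_qpq = 0.000000, Gamma_qqq = 0.000000
step 0: V^p = 2.0000, V^q = -0.1250
step 1: k1 = (0.000000, 0.000000), k2 = (0.000000, 0.000000), k3 = (0.000000, 0.000000), k4 = (0.000000, 0.000000); V <- V + (h/6)(k1 + 2k2 + 2k3 + k4): V^p = 2.0000, V^q = -0.1250
step 2: k1 = (0.000000, 0.000000), k2 = (0.000000, 0.000000), k3 = (0.000000, 0.000000), k4 = (0.000000, 0.000000); V <- V + (h/6)(k1 + 2k2 + 2k3 + k4): V^p = 2.0000, V^q = -0.1250
step 3: k1 = (0.000000, 0.000000), k2 = (0.000000, 0.000000), k3 = (0.000000, 0.000000), k4 = (0.000000, 0.000000); V <- V + (h/6)(k1 + 2k2 + 2k3 + k4): V^p = 2.0000, V^q = -0.1250


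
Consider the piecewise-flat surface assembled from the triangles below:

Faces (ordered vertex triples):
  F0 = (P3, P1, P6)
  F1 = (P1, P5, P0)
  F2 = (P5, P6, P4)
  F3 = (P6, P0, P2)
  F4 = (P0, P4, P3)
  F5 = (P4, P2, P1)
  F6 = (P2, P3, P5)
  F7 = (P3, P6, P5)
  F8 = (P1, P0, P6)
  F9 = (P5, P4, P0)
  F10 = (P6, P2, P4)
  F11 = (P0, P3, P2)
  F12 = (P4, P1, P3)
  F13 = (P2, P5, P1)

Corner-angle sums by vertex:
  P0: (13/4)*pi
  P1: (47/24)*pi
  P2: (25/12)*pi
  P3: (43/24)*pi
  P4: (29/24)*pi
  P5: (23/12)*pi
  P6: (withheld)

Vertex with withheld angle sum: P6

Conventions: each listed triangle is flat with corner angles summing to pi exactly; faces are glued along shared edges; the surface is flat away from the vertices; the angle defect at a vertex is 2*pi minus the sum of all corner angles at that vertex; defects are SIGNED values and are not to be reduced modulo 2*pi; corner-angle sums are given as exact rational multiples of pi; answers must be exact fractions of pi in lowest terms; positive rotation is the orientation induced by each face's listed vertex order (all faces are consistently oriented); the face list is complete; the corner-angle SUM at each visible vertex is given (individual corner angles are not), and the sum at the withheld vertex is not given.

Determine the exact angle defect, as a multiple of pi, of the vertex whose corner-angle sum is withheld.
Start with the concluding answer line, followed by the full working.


Answer: defect(P6) = (5/24)*pi

V = 7, E = 21, F = 14; chi = V - E + F = 0
Gauss-Bonnet: total defect = 2*pi*chi = 0; visible defects sum to (-5/24)*pi


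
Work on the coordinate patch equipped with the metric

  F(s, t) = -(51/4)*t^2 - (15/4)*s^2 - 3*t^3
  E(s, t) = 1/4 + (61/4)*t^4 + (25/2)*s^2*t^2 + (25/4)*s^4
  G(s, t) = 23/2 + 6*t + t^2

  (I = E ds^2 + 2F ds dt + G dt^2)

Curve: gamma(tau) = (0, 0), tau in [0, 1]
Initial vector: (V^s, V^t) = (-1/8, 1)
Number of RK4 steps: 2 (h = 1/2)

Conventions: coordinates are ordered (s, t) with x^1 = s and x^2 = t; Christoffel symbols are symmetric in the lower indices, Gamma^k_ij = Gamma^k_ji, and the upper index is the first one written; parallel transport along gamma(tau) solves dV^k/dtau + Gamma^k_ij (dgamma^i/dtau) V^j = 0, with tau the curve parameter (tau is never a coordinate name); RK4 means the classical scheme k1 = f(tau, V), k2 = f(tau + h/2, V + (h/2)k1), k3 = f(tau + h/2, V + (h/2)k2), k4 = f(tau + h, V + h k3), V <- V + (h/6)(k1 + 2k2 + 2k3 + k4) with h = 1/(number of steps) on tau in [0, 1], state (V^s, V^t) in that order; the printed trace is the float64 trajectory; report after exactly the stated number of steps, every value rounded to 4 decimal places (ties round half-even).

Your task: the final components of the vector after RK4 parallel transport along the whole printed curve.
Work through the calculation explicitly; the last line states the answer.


gamma'(tau) = (0, 0); f(tau, V)^k = -Gamma^k_ij(gamma(tau)) gamma'^i(tau) V^j; h = 1/2; intermediate values shown to 6 dp
curve data and Christoffel symbols at the stage parameters:
  tau = 0.000000: gamma = (0.000000, 0.000000), gamma' = (0.000000, 0.000000); Gamma_sss = 0.000000, Gamma_sst = 0.000000, Gamma_stt = 0.000000, Gamma_tss = 0.000000, Gamma_tst = 0.000000, Gamma_ttt = 0.260870
  tau = 0.250000: gamma = (0.000000, 0.000000), gamma' = (0.000000, 0.000000); Gamma_sss = 0.000000, Gamma_sst = 0.000000, Gamma_stt = 0.000000, Gamma_tss = 0.000000, Gamma_tst = 0.000000, Gamma_ttt = 0.260870
  tau = 0.500000: gamma = (0.000000, 0.000000), gamma' = (0.000000, 0.000000); Gamma_sss = 0.000000, Gamma_sst = 0.000000, Gamma_stt = 0.000000, Gamma_tss = 0.000000, Gamma_tst = 0.000000, Gamma_ttt = 0.260870
  tau = 0.750000: gamma = (0.000000, 0.000000), gamma' = (0.000000, 0.000000); Gamma_sss = 0.000000, Gamma_sst = 0.000000, Gamma_stt = 0.000000, Gamma_tss = 0.000000, Gamma_tst = 0.000000, Gamma_ttt = 0.260870
  tau = 1.000000: gamma = (0.000000, 0.000000), gamma' = (0.000000, 0.000000); Gamma_sss = 0.000000, Gamma_sst = 0.000000, Gamma_stt = 0.000000, Gamma_tss = 0.000000, Gamma_tst = 0.000000, Gamma_ttt = 0.260870
step 0: V^s = -0.1250, V^t = 1.0000
step 1: k1 = (0.000000, 0.000000), k2 = (0.000000, 0.000000), k3 = (0.000000, 0.000000), k4 = (0.000000, 0.000000); V <- V + (h/6)(k1 + 2k2 + 2k3 + k4): V^s = -0.1250, V^t = 1.0000
step 2: k1 = (0.000000, 0.000000), k2 = (0.000000, 0.000000), k3 = (0.000000, 0.000000), k4 = (0.000000, 0.000000); V <- V + (h/6)(k1 + 2k2 + 2k3 + k4): V^s = -0.1250, V^t = 1.0000

Answer: V^s = -0.1250, V^t = 1.0000


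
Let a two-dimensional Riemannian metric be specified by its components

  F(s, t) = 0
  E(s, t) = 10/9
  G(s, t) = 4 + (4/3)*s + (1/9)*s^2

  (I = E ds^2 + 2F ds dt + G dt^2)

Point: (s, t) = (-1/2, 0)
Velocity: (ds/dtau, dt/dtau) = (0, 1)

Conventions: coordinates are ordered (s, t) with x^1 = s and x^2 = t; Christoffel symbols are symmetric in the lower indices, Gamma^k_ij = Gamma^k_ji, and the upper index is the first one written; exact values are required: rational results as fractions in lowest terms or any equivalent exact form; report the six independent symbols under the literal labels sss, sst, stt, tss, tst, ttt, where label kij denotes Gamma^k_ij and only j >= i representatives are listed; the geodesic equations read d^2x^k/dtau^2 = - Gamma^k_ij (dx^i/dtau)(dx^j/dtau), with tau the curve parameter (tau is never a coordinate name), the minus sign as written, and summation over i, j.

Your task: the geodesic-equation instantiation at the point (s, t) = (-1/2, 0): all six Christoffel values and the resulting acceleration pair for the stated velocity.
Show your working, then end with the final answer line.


E = 10/9, F = 0, G = 121/36 at the point
E_s = 0, E_t = 0, F_s = 0, F_t = 0, G_s = 11/9, G_t = 0
EG - F^2 = 605/162;  g^inv = (162/605) * [[121/36, 0], [0, 10/9]]
first-kind symbols [ij,l] = (1/2)(d_i g_jl + d_j g_il - d_l g_ij): [ss,s] = E_s/2 = 0, [ss,t] = F_s - E_t/2 = 0, [st,s] = E_t/2 = 0, [st,t] = G_s/2 = 11/18, [tt,s] = F_t - G_s/2 = -11/18, [tt,t] = G_t/2 = 0
Gamma^s_ij = (G*[ij,s] - F*[ij,t])/(EG - F^2), Gamma^t_ij = (E*[ij,t] - F*[ij,s])/(EG - F^2)
Gamma_sss = 0, Gamma_sst = 0, Gamma_stt = -11/20, Gamma_tss = 0, Gamma_tst = 2/11, Gamma_ttt = 0
d^2s/dtau^2 = -(Gamma_sss*(0)^2 + 2*Gamma_sst*(0)*(1) + Gamma_stt*(1)^2) = 11/20
d^2t/dtau^2 = -(Gamma_tss*(0)^2 + 2*Gamma_tst*(0)*(1) + Gamma_ttt*(1)^2) = 0

Answer: Gamma_sss = 0, Gamma_sst = 0, Gamma_stt = -11/20, Gamma_tss = 0, Gamma_tst = 2/11, Gamma_ttt = 0; accelerations (d^2s/dtau^2, d^2t/dtau^2) = (11/20, 0)


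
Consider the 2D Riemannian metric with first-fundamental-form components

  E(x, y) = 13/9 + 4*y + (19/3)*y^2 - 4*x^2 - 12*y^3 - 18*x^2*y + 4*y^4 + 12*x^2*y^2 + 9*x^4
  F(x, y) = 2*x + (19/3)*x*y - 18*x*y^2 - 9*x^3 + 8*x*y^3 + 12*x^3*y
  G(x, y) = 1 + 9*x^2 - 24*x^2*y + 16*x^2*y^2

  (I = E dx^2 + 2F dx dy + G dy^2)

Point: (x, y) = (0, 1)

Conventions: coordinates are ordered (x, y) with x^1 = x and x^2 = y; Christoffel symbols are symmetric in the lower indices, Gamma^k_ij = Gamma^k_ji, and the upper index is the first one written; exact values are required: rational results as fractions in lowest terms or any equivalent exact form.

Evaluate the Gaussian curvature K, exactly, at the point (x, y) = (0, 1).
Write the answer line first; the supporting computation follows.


Answer: K = -81/1156

E = 34/9, F = 0, G = 1, EG - F^2 = 34/9 at the point
E_x = 0, E_y = -10/3, F_x = -5/3, F_y = 0, G_x = 0, G_y = 0
E_yy = -34/3, F_xy = -17/3, G_xx = 2
Compute both Brioschi determinants and normalise by (EG - F^2)^2.
M1 = [[-E_yy/2 + F_xy - G_xx/2, E_x/2, F_x - E_y/2], [F_y - G_x/2, E, F], [G_y/2, F, G]] = [[-1, 0, 0], [0, 34/9, 0], [0, 0, 1]]; det M1 = -34/9
M2 = [[0, E_y/2, G_x/2], [E_y/2, E, F], [G_x/2, F, G]] = [[0, -5/3, 0], [-5/3, 34/9, 0], [0, 0, 1]]; det M2 = -25/9
det M1 - det M2 = -1; K = -1 / (34/9)^2 = -81/1156


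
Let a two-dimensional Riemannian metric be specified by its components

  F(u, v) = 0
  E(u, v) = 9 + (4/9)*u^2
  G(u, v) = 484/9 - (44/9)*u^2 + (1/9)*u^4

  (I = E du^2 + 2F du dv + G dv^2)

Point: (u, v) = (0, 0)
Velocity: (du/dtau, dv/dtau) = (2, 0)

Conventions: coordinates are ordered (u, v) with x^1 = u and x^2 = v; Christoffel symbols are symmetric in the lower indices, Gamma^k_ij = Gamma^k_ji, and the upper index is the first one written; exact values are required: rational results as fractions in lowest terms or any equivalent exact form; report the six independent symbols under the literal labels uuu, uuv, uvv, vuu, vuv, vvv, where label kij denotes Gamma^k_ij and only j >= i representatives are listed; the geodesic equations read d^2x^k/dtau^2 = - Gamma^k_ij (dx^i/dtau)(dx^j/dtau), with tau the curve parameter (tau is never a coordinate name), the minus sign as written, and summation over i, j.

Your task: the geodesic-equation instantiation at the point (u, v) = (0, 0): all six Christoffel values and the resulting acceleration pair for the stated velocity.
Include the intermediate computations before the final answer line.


E = 9, F = 0, G = 484/9 at the point
E_u = 0, E_v = 0, F_u = 0, F_v = 0, G_u = 0, G_v = 0
EG - F^2 = 484;  g^inv = (1/484) * [[484/9, 0], [0, 9]]
first-kind symbols [ij,l] = (1/2)(d_i g_jl + d_j g_il - d_l g_ij): [uu,u] = E_u/2 = 0, [uu,v] = F_u - E_v/2 = 0, [uv,u] = E_v/2 = 0, [uv,v] = G_u/2 = 0, [vv,u] = F_v - G_u/2 = 0, [vv,v] = G_v/2 = 0
Gamma^u_ij = (G*[ij,u] - F*[ij,v])/(EG - F^2), Gamma^v_ij = (E*[ij,v] - F*[ij,u])/(EG - F^2)
Gamma_uuu = 0, Gamma_uuv = 0, Gamma_uvv = 0, Gamma_vuu = 0, Gamma_vuv = 0, Gamma_vvv = 0
d^2u/dtau^2 = -(Gamma_uuu*(2)^2 + 2*Gamma_uuv*(2)*(0) + Gamma_uvv*(0)^2) = 0
d^2v/dtau^2 = -(Gamma_vuu*(2)^2 + 2*Gamma_vuv*(2)*(0) + Gamma_vvv*(0)^2) = 0

Answer: Gamma_uuu = 0, Gamma_uuv = 0, Gamma_uvv = 0, Gamma_vuu = 0, Gamma_vuv = 0, Gamma_vvv = 0; accelerations (d^2u/dtau^2, d^2v/dtau^2) = (0, 0)


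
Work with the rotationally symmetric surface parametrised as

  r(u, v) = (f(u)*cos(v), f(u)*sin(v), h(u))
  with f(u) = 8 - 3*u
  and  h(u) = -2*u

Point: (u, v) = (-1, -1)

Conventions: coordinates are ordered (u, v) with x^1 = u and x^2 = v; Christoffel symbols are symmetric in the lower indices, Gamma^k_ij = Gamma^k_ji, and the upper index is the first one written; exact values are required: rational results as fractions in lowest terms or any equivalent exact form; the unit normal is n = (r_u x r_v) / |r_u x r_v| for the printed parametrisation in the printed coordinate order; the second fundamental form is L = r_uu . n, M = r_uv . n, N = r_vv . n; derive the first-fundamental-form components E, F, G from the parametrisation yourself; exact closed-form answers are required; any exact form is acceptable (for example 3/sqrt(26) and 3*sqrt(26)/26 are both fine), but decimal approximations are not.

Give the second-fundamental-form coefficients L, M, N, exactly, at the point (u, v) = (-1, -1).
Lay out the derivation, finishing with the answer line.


f = 11, f' = -3, f'' = 0, h' = -2, h'' = 0
E = 13, F = 0, G = 121; answer radicand W^2 = 13
unnormalised second-form numerators: l = 0, m = 0, n = -22; L = l/sqrt(13), and similarly M = m/sqrt(W^2), N = n/sqrt(W^2)

Answer: L = 0, M = 0, N = -22*sqrt(13)/13


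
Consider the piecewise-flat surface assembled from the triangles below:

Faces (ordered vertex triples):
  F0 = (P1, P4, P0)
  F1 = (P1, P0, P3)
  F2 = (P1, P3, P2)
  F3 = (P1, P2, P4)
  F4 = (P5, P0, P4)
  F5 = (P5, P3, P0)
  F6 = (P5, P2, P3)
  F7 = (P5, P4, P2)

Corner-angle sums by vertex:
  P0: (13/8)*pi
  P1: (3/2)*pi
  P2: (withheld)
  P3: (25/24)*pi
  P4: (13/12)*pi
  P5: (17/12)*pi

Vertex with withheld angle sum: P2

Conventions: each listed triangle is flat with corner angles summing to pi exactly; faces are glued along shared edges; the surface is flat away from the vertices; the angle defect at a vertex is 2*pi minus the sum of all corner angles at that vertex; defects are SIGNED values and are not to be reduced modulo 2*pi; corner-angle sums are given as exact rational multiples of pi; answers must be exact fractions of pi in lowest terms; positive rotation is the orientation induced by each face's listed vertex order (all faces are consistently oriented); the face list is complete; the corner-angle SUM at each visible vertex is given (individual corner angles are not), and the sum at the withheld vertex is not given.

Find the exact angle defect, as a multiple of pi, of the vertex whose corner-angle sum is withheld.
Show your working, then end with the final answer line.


V = 6, E = 12, F = 8; chi = V - E + F = 2
Gauss-Bonnet: total defect = 2*pi*chi = 4*pi; visible defects sum to (10/3)*pi

Answer: defect(P2) = (2/3)*pi


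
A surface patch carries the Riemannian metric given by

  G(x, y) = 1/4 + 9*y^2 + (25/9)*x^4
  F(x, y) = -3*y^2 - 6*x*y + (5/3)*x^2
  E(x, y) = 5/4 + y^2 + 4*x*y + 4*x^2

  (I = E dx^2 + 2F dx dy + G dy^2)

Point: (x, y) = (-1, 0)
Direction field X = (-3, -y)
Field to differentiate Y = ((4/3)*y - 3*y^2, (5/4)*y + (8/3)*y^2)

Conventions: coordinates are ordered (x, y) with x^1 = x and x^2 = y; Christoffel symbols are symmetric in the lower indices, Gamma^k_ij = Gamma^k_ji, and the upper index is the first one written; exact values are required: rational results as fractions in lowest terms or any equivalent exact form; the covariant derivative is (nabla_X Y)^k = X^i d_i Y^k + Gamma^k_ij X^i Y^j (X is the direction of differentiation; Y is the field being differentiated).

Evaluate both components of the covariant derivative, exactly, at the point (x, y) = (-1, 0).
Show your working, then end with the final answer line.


E = 21/4, F = 5/3, G = 109/36 at the point
E_x = -8, E_y = -4, F_x = -10/3, F_y = 6, G_x = -100/9, G_y = 0
EG - F^2 = 1889/144;  g^inv = (144/1889) * [[109/36, -5/3], [-5/3, 21/4]]
first-kind symbols [ij,l] = (1/2)(d_i g_jl + d_j g_il - d_l g_ij): [xx,x] = E_x/2 = -4, [xx,y] = F_x - E_y/2 = -4/3, [xy,x] = E_y/2 = -2, [xy,y] = G_x/2 = -50/9, [yy,x] = F_y - G_x/2 = 104/9, [yy,y] = G_y/2 = 0
Gamma^x_ij = (G*[ij,x] - F*[ij,y])/(EG - F^2), Gamma^y_ij = (E*[ij,y] - F*[ij,x])/(EG - F^2)
Gamma_xxx = -1424/1889, Gamma_xxy = 1384/5667, Gamma_xyy = 45344/17001, Gamma_yxx = -48/1889, Gamma_yxy = -3720/1889, Gamma_yyy = -8320/5667
X = (-3, 0), Y = (0, 0) at the point

Answer: (nabla_X Y)^x = 0, (nabla_X Y)^y = 0


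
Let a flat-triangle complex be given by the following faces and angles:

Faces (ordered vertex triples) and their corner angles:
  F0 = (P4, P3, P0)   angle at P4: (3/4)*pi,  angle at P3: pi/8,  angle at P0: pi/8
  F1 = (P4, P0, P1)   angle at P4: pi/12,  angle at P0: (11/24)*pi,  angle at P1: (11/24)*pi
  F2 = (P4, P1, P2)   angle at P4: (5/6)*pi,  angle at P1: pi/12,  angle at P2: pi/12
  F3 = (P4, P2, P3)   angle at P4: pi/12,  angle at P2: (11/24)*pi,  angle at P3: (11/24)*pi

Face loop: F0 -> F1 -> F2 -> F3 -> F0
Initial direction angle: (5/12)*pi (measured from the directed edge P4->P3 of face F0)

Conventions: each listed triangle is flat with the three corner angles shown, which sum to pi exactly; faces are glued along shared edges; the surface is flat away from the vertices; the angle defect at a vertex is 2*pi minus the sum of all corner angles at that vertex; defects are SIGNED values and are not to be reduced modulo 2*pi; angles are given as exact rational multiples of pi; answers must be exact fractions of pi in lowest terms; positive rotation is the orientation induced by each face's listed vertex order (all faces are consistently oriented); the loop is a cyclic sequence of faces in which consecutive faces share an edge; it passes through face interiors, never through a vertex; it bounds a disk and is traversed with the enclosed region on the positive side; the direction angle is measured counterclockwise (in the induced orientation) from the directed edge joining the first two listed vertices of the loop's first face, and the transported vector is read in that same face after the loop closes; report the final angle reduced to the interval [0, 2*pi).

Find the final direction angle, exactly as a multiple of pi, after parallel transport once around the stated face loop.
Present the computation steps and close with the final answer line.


enclosed vertex P4: corner angles sum to (7/4)*pi, defect = 2*pi - (7/4)*pi = pi/4
the rotation equals the total enclosed defect, so the final angle is initial + defects (mod 2*pi)
final angle = (5/12)*pi + pi/4 = (2/3)*pi (mod 2*pi)

Answer: final direction angle = (2/3)*pi


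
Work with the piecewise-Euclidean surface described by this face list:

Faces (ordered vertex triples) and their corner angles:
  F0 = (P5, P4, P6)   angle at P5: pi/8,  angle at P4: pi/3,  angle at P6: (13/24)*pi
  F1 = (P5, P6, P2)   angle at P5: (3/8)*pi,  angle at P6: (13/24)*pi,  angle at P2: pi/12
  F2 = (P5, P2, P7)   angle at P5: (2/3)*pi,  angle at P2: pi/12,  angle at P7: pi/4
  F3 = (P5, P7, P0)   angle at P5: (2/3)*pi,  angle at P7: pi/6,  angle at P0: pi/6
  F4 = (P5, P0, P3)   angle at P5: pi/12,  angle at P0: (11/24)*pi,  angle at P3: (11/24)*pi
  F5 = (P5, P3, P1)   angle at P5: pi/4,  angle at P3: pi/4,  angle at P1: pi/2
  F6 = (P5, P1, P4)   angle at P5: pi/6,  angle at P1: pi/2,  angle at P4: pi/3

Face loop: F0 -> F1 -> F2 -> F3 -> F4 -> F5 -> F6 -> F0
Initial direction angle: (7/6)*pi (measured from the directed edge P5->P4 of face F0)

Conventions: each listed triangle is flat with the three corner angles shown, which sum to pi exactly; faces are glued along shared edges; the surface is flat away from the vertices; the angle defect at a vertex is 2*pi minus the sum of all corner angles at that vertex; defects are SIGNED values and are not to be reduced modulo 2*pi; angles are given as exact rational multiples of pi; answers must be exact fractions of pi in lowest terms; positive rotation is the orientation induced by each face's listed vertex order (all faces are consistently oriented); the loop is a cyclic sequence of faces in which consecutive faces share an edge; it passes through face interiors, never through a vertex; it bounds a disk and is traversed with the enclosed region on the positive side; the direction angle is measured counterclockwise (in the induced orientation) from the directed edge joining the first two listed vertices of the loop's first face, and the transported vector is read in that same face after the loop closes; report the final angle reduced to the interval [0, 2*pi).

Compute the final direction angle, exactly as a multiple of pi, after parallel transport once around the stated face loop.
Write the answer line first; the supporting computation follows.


Answer: final direction angle = (5/6)*pi

enclosed vertex P5: corner angles sum to (7/3)*pi, defect = 2*pi - (7/3)*pi = -pi/3
holonomy = initial angle + sum of enclosed defects (mod 2*pi), positive in the induced orientation
final angle = (7/6)*pi - pi/3 = (5/6)*pi (mod 2*pi)


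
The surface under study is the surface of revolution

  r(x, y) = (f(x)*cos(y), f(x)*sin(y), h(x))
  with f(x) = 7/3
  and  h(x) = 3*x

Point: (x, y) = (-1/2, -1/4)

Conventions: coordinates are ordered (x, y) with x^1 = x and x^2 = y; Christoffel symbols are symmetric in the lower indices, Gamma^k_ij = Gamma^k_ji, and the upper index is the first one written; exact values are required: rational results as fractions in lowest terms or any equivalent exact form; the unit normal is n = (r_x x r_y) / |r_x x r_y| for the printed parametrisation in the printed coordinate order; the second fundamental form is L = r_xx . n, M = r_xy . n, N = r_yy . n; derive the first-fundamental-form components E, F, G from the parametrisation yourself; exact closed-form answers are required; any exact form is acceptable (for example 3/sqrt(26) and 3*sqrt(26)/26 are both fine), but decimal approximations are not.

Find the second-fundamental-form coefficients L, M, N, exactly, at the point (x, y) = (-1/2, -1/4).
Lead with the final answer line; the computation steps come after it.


Answer: L = 0, M = 0, N = 7/3

f = 7/3, f' = 0, f'' = 0, h' = 3, h'' = 0
E = 9, F = 0, G = 49/9; answer radicand W^2 = 9
unnormalised second-form numerators: l = 0, m = 0, n = 7; L = l/sqrt(9), and similarly M = m/sqrt(W^2), N = n/sqrt(W^2)


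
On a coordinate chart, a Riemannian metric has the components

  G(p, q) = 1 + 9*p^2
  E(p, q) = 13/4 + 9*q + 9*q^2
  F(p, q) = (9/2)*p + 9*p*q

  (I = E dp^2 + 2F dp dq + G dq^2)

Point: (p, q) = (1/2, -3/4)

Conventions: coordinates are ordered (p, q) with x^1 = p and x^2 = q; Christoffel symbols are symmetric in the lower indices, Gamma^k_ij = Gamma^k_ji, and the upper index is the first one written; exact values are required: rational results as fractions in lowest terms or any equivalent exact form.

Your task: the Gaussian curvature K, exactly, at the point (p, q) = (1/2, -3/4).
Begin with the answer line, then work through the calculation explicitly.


Answer: K = -2304/3721

E = 25/16, F = -9/8, G = 13/4, EG - F^2 = 61/16 at the point
E_p = 0, E_q = -9/2, F_p = -9/4, F_q = 9/2, G_p = 9, G_q = 0
E_qq = 18, F_pq = 9, G_pp = 18
The intrinsic route: Brioschi's K = (det M1 - det M2)/(EG - F^2)^2.
M1 = [[-E_qq/2 + F_pq - G_pp/2, E_p/2, F_p - E_q/2], [F_q - G_p/2, E, F], [G_q/2, F, G]] = [[-9, 0, 0], [0, 25/16, -9/8], [0, -9/8, 13/4]]; det M1 = -549/16
M2 = [[0, E_q/2, G_p/2], [E_q/2, E, F], [G_p/2, F, G]] = [[0, -9/4, 9/2], [-9/4, 25/16, -9/8], [9/2, -9/8, 13/4]]; det M2 = -405/16
det M1 - det M2 = -9; K = -9 / (61/16)^2 = -2304/3721


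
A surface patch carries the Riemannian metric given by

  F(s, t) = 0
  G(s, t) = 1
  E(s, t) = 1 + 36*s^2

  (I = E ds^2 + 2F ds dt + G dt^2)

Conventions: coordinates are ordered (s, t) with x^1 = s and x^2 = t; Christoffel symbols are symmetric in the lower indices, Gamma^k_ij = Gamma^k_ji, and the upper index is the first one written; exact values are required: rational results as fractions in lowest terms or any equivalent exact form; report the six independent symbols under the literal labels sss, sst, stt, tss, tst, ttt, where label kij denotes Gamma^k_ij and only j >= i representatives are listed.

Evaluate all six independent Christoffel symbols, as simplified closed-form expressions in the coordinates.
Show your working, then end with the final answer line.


E = 1 + 36*s^2; F = 0; G = 1
Gamma^k_ij = (1/2) g^{kl} (d_i g_jl + d_j g_il - d_l g_ij), with g^inv = (1/(EG-F^2)) [[G, -F], [-F, E]]
first partials: E_s = 72*s, E_t = 0, F_s = 0, F_t = 0, G_s = 0, G_t = 0
D = EG - F^2 = 1 + 36*s^2
expanded: Gamma^s_ss = (G E_s - 2F F_s + F E_t)/(2D), Gamma^s_st = (G E_t - F G_s)/(2D), Gamma^s_tt = (2G F_t - G G_s - F G_t)/(2D), Gamma^t_ss = (2E F_s - E E_t - F E_s)/(2D), Gamma^t_st = (E G_s - F E_t)/(2D), Gamma^t_tt = (E G_t - 2F F_t + F G_s)/(2D); substitute and cancel common factors

Answer: Gamma_sss = 36*s/(36*s^2 + 1), Gamma_sst = 0, Gamma_stt = 0, Gamma_tss = 0, Gamma_tst = 0, Gamma_ttt = 0


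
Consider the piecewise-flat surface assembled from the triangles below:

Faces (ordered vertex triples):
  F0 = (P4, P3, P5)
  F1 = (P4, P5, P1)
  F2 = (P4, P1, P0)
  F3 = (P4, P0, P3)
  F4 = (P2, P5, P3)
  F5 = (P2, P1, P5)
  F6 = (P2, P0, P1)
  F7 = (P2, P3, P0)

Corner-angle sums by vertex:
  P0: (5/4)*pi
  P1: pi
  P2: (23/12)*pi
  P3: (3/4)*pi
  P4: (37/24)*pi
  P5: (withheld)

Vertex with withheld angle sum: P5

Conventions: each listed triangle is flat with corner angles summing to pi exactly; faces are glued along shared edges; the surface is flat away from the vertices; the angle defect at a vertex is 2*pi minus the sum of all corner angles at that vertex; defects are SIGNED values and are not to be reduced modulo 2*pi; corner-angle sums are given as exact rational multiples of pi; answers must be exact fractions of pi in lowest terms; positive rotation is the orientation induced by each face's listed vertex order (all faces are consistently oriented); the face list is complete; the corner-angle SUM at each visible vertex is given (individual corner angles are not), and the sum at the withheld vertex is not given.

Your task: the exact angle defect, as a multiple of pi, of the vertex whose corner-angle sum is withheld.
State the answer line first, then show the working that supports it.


Answer: defect(P5) = (11/24)*pi

V = 6, E = 12, F = 8; chi = V - E + F = 2
Gauss-Bonnet: total defect = 2*pi*chi = 4*pi; visible defects sum to (85/24)*pi


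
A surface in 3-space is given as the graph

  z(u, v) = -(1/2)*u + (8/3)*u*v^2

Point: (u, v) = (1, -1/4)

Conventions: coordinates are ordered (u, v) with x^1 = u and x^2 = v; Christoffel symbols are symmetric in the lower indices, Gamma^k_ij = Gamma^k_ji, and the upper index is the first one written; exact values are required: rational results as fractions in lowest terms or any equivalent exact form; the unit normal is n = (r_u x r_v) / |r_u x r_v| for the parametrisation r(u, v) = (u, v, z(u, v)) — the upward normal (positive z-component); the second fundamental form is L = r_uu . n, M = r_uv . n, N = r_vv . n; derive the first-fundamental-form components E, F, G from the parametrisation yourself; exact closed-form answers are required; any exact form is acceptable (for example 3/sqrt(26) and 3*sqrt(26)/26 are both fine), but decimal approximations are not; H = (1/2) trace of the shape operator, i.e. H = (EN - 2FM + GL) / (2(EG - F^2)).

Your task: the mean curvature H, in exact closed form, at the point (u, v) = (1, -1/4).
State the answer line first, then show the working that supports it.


Answer: H = 24*sqrt(26)/169

z_u = -1/3, z_v = -4/3, z_uu = 0, z_uv = -4/3, z_vv = 16/3
E = 10/9, F = 4/9, G = 25/9; answer radicand W^2 = 26/9
unnormalised second-form numerators: l = 0, m = -4/3, n = 16/3; L = l/sqrt(26/9), and similarly M = m/sqrt(W^2), N = n/sqrt(W^2)
H = (E*n - 2*F*m + G*l) / (2*(EG - F^2)*sqrt(W^2)); E*n - 2*F*m + G*l = 64/9, EG - F^2 = 26/9, so H = (16/13)/sqrt(26/9)


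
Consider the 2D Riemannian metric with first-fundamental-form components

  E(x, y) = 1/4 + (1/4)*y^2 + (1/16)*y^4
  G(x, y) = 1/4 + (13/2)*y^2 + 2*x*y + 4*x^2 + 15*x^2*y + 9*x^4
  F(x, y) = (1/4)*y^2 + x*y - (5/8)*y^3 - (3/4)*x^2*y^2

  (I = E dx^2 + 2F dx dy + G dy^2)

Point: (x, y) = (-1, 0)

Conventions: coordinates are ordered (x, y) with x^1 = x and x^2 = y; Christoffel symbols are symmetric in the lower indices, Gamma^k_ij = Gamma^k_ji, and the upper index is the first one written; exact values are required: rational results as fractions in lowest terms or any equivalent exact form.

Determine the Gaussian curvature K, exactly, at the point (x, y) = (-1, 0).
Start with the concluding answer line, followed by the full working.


Answer: K = -17572/2809

E = 1/4, F = 0, G = 53/4, EG - F^2 = 53/16 at the point
E_x = 0, E_y = 0, F_x = 0, F_y = -1, G_x = -44, G_y = 13
E_yy = 1/2, F_xy = 1, G_xx = 116
The intrinsic route: Brioschi's K = (det M1 - det M2)/(EG - F^2)^2.
M1 = [[-E_yy/2 + F_xy - G_xx/2, E_x/2, F_x - E_y/2], [F_y - G_x/2, E, F], [G_y/2, F, G]] = [[-229/4, 0, 0], [21, 1/4, 0], [13/2, 0, 53/4]]; det M1 = -12137/64
M2 = [[0, E_y/2, G_x/2], [E_y/2, E, F], [G_x/2, F, G]] = [[0, 0, -22], [0, 1/4, 0], [-22, 0, 53/4]]; det M2 = -121
det M1 - det M2 = -4393/64; K = -4393/64 / (53/16)^2 = -17572/2809


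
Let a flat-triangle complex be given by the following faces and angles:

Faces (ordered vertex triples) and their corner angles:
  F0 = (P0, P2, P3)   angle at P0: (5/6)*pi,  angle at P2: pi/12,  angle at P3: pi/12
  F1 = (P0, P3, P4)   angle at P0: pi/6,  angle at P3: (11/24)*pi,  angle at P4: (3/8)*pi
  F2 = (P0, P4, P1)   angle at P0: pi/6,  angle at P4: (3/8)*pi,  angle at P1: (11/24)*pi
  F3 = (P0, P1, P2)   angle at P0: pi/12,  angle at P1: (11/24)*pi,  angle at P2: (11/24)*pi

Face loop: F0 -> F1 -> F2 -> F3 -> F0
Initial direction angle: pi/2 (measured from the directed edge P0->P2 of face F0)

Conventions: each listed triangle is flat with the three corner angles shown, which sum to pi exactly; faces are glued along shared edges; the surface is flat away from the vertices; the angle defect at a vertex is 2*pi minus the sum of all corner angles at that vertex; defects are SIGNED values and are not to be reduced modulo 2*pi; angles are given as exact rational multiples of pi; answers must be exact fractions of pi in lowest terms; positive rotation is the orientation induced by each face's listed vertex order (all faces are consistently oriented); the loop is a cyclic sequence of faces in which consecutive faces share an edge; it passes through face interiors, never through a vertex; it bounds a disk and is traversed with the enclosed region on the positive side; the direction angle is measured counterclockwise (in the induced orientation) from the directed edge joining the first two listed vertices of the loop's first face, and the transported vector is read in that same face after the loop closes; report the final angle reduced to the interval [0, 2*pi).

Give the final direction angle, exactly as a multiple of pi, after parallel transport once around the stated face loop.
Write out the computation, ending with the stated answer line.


enclosed vertex P0: corner angles sum to (5/4)*pi, defect = 2*pi - (5/4)*pi = (3/4)*pi
summing the enclosed defects onto the initial angle, mod 2*pi in the induced orientation:
final angle = pi/2 + (3/4)*pi = (5/4)*pi (mod 2*pi)

Answer: final direction angle = (5/4)*pi


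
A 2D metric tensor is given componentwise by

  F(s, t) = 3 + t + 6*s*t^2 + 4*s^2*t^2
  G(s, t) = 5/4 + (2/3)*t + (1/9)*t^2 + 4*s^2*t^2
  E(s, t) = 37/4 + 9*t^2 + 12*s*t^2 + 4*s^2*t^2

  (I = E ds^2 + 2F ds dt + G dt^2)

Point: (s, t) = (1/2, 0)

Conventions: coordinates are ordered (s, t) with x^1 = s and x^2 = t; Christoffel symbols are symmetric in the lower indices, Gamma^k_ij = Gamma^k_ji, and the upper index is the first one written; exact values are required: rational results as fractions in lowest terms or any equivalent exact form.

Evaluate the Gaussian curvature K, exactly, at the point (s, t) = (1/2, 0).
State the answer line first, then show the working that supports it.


Answer: K = -256/41

E = 37/4, F = 3, G = 5/4, EG - F^2 = 41/16 at the point
E_s = 0, E_t = 0, F_s = 0, F_t = 1, G_s = 0, G_t = 2/3
E_tt = 32, F_st = 0, G_ss = 0
By Brioschi, K is (det M1 - det M2) divided by (EG - F^2) squared.
M1 = [[-E_tt/2 + F_st - G_ss/2, E_s/2, F_s - E_t/2], [F_t - G_s/2, E, F], [G_t/2, F, G]] = [[-16, 0, 0], [1, 37/4, 3], [1/3, 3, 5/4]]; det M1 = -41
M2 = [[0, E_t/2, G_s/2], [E_t/2, E, F], [G_s/2, F, G]] = [[0, 0, 0], [0, 37/4, 3], [0, 3, 5/4]]; det M2 = 0
det M1 - det M2 = -41; K = -41 / (41/16)^2 = -256/41


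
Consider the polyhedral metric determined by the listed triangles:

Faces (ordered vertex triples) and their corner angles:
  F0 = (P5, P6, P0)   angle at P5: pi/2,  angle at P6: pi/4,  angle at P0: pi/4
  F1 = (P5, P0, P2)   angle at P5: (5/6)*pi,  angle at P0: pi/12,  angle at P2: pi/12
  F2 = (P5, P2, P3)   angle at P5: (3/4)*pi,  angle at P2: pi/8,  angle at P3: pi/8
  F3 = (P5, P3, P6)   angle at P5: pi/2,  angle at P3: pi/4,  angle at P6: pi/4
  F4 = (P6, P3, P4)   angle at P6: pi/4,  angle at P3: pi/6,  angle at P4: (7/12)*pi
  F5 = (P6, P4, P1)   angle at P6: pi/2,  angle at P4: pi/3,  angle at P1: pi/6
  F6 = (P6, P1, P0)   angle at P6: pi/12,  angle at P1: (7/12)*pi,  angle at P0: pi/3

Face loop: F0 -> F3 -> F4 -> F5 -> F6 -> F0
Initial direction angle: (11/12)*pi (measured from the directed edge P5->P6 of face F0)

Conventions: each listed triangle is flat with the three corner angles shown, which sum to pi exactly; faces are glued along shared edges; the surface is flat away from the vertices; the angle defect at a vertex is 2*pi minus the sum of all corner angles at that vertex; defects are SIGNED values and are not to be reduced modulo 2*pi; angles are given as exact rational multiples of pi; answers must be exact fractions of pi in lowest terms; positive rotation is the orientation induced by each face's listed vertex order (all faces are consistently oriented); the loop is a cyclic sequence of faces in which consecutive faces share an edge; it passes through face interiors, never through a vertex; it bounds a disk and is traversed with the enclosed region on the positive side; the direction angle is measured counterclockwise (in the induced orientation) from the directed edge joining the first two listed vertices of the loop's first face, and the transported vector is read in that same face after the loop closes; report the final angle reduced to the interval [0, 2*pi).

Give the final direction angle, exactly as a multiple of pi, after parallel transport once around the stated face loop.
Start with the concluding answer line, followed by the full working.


Answer: final direction angle = (19/12)*pi

enclosed vertex P6: corner angles sum to (4/3)*pi, defect = 2*pi - (4/3)*pi = (2/3)*pi
by Gauss-Bonnet the loop rotates the vector by the enclosed defect sum (positive orientation, mod 2*pi)
final angle = (11/12)*pi + (2/3)*pi = (19/12)*pi (mod 2*pi)
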